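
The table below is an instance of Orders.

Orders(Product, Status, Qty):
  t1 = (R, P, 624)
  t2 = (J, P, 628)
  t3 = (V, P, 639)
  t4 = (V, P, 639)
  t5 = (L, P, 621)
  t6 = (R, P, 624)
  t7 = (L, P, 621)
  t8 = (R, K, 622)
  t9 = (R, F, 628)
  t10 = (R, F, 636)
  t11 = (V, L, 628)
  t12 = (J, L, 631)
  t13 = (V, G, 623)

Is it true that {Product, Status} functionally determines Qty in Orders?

No

(Product=R, Status=P): rows 1, 6 → Qty = 624, 624 ✓
(Product=J, Status=P): row 2 → Qty = 628 ✓
(Product=V, Status=P): rows 3, 4 → Qty = 639, 639 ✓
(Product=L, Status=P): rows 5, 7 → Qty = 621, 621 ✓
(Product=R, Status=K): row 8 → Qty = 622 ✓
(Product=R, Status=F): rows 9, 10 → Qty takes values {628, 636} — violation
(Product=V, Status=L): row 11 → Qty = 628 ✓
(Product=J, Status=L): row 12 → Qty = 631 ✓
(Product=V, Status=G): row 13 → Qty = 623 ✓
Two rows agree on {Product, Status} but differ on Qty, so {Product, Status} -> Qty does not hold.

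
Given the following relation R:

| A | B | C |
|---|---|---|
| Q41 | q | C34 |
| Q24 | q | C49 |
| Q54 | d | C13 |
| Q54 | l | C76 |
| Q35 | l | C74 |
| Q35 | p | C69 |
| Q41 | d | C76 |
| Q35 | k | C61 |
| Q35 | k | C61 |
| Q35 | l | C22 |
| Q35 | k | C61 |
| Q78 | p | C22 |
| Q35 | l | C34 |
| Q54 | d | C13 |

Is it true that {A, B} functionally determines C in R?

(A=Q41, B=q): 1 row → C = C34 ✓
(A=Q24, B=q): 1 row → C = C49 ✓
(A=Q54, B=d): 2 rows → C = C13, C13 ✓
(A=Q54, B=l): 1 row → C = C76 ✓
(A=Q35, B=l): 3 rows → C takes values {C74, C22, C34} — violation
(A=Q35, B=p): 1 row → C = C69 ✓
(A=Q41, B=d): 1 row → C = C76 ✓
(A=Q35, B=k): 3 rows → C = C61, C61, C61 ✓
(A=Q78, B=p): 1 row → C = C22 ✓
Two rows agree on {A, B} but differ on C, so {A, B} -> C does not hold.

No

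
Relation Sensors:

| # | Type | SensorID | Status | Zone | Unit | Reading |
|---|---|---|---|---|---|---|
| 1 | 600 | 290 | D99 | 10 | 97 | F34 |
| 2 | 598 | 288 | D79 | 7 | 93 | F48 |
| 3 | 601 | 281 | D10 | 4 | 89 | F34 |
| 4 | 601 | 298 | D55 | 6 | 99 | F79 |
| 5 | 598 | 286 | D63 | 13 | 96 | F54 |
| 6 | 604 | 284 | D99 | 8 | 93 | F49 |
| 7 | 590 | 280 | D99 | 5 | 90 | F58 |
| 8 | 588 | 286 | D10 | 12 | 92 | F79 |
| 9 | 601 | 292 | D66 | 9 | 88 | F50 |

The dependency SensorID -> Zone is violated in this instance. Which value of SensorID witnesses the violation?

286

SensorID=290: row 1 → Zone = 10 ✓
SensorID=288: row 2 → Zone = 7 ✓
SensorID=281: row 3 → Zone = 4 ✓
SensorID=298: row 4 → Zone = 6 ✓
SensorID=286: rows 5, 8 → Zone takes values {13, 12} — violation
SensorID=284: row 6 → Zone = 8 ✓
SensorID=280: row 7 → Zone = 5 ✓
SensorID=292: row 9 → Zone = 9 ✓
The only SensorID value with inconsistent Zone is SensorID=286.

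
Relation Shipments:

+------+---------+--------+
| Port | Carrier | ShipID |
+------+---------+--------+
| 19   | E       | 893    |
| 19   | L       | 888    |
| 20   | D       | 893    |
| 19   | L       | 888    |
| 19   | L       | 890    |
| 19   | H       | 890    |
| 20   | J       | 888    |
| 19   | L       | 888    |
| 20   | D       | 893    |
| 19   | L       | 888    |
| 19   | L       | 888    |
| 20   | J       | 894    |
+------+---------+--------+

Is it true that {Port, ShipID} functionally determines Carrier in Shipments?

No

(Port=19, ShipID=893): 1 row → Carrier = E ✓
(Port=19, ShipID=888): 5 rows → Carrier = L, L, L, L, L ✓
(Port=20, ShipID=893): 2 rows → Carrier = D, D ✓
(Port=19, ShipID=890): 2 rows → Carrier takes values {L, H} — violation
(Port=20, ShipID=888): 1 row → Carrier = J ✓
(Port=20, ShipID=894): 1 row → Carrier = J ✓
Two rows agree on {Port, ShipID} but differ on Carrier, so {Port, ShipID} -> Carrier does not hold.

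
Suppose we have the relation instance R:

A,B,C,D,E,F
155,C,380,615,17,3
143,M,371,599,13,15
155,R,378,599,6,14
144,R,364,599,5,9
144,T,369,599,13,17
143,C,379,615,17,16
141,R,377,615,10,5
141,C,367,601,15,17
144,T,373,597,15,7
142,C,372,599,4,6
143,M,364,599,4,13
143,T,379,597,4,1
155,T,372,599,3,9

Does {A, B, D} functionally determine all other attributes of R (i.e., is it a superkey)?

No

Two distinct rows share (A=143, B=M, D=599), so {A, B, D} does not determine every attribute — not a superkey.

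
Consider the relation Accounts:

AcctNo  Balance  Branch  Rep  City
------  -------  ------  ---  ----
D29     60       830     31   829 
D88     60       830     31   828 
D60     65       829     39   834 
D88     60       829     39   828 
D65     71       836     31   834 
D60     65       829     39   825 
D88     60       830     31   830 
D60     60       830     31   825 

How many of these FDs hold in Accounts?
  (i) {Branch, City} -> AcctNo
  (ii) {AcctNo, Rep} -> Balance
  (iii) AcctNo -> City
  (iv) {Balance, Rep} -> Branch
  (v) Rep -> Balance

3

(i) {Branch, City} -> AcctNo: every LHS value maps to a single RHS value — holds.
(ii) {AcctNo, Rep} -> Balance: every LHS value maps to a single RHS value — holds.
(iii) AcctNo -> City: AcctNo=D88: 3 rows → City takes values {828, 830} — violation; AcctNo=D60: 3 rows → City takes values {834, 825} — violation — fails.
(iv) {Balance, Rep} -> Branch: every LHS value maps to a single RHS value — holds.
(v) Rep -> Balance: Rep=31: 5 rows → Balance takes values {60, 71} — violation; Rep=39: 3 rows → Balance takes values {65, 60} — violation — fails.
3 of the 5 dependencies hold.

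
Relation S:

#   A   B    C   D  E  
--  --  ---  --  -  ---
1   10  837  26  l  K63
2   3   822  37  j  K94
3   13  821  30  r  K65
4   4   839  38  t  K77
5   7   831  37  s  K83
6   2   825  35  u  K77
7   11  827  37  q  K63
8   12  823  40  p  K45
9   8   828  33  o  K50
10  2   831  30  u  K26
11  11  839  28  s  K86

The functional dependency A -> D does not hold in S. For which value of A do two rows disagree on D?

11

A=10: row 1 → D = l ✓
A=3: row 2 → D = j ✓
A=13: row 3 → D = r ✓
A=4: row 4 → D = t ✓
A=7: row 5 → D = s ✓
A=2: rows 6, 10 → D = u, u ✓
A=11: rows 7, 11 → D takes values {q, s} — violation
A=12: row 8 → D = p ✓
A=8: row 9 → D = o ✓
The only A value with inconsistent D is A=11.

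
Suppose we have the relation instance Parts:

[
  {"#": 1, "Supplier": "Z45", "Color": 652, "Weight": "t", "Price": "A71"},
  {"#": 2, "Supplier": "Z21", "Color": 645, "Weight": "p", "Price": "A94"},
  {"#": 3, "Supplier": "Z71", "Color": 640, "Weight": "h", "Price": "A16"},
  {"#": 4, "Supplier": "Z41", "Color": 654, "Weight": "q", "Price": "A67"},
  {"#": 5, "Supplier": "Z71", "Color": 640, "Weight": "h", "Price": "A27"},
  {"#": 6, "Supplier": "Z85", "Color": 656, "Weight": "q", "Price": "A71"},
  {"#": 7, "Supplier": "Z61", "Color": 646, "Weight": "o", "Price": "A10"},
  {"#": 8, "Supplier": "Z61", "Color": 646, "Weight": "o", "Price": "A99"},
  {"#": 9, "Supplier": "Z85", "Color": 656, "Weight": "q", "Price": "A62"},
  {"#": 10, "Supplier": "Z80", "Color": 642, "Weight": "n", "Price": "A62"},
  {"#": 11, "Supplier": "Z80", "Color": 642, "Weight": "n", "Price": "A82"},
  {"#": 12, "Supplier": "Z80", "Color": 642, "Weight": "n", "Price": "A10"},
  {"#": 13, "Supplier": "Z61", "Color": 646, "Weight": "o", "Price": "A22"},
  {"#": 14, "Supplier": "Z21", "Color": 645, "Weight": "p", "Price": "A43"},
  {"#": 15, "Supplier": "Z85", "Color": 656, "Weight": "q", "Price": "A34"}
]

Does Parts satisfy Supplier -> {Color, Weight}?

Yes

Supplier=Z45: row 1 → {Color,Weight} = (652, t) ✓
Supplier=Z21: rows 2, 14 → {Color,Weight} = (645, p), (645, p) ✓
Supplier=Z71: rows 3, 5 → {Color,Weight} = (640, h), (640, h) ✓
Supplier=Z41: row 4 → {Color,Weight} = (654, q) ✓
Supplier=Z85: rows 6, 9, 15 → {Color,Weight} = (656, q), (656, q), (656, q) ✓
Supplier=Z61: rows 7, 8, 13 → {Color,Weight} = (646, o), (646, o), (646, o) ✓
Supplier=Z80: rows 10, 11, 12 → {Color,Weight} = (642, n), (642, n), (642, n) ✓
Every Supplier value is associated with a single {Color, Weight} value, so Supplier -> {Color, Weight} holds.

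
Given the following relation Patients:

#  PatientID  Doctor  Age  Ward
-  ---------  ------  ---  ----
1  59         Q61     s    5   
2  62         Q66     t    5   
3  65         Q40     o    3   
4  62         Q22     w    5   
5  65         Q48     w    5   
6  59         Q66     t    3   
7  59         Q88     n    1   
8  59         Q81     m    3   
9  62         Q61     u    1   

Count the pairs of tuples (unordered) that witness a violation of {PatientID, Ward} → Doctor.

2

(PatientID=62, Ward=5): violating pairs (2,4) — 1 pair.
(PatientID=59, Ward=3): violating pairs (6,8) — 1 pair.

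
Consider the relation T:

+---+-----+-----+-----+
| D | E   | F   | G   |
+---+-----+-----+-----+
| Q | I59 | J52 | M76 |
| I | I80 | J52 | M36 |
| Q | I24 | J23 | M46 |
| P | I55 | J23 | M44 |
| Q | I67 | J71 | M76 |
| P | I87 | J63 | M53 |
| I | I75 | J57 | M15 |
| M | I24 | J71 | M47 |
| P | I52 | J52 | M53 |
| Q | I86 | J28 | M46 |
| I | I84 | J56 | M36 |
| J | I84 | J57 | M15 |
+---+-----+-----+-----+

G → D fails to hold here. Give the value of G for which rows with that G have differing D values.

G=M76: 2 rows → D = Q, Q ✓
G=M36: 2 rows → D = I, I ✓
G=M46: 2 rows → D = Q, Q ✓
G=M44: 1 row → D = P ✓
G=M53: 2 rows → D = P, P ✓
G=M15: 2 rows → D takes values {I, J} — violation
G=M47: 1 row → D = M ✓
The only G value with inconsistent D is G=M15.

M15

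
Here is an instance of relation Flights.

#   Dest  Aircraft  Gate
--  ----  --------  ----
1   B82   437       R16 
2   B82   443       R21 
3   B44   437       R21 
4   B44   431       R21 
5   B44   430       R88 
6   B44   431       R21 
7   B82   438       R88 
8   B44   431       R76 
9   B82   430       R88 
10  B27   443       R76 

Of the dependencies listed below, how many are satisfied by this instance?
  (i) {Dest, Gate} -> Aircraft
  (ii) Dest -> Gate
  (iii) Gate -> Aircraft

0

(i) {Dest, Gate} -> Aircraft: (Dest=B44, Gate=R21): rows 3, 4, 6 → Aircraft takes values {437, 431} — violation; (Dest=B82, Gate=R88): rows 7, 9 → Aircraft takes values {438, 430} — violation — fails.
(ii) Dest -> Gate: Dest=B82: rows 1, 2, 7, 9 → Gate takes values {R16, R21, R88} — violation; Dest=B44: rows 3, 4, 5, 6, 8 → Gate takes values {R21, R88, R76} — violation — fails.
(iii) Gate -> Aircraft: Gate=R21: rows 2, 3, 4, 6 → Aircraft takes values {443, 437, 431} — violation; Gate=R88: rows 5, 7, 9 → Aircraft takes values {430, 438} — violation; Gate=R76: rows 8, 10 → Aircraft takes values {431, 443} — violation — fails.
None of the 3 dependencies hold.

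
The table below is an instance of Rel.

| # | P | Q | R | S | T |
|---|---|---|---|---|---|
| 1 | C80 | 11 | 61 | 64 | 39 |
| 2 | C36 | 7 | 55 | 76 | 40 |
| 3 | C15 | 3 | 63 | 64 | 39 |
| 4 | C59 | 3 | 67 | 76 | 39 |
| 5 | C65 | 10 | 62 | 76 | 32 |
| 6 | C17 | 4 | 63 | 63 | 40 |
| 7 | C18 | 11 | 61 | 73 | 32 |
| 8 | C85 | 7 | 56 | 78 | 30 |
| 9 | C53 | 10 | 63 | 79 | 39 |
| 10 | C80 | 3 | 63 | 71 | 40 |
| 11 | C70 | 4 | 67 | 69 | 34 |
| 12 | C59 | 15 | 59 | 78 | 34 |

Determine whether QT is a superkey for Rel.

Rows 3 and 4 have the same QT value (Q=3, T=39) but are distinct tuples, so QT does not determine every attribute — not a superkey.

No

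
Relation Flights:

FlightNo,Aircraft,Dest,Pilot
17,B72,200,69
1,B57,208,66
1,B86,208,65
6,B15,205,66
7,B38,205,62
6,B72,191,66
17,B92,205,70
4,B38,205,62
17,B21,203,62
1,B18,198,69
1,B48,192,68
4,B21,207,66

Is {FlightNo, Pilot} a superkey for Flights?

No

Two distinct rows share (FlightNo=6, Pilot=66), so {FlightNo, Pilot} does not determine every attribute — not a superkey.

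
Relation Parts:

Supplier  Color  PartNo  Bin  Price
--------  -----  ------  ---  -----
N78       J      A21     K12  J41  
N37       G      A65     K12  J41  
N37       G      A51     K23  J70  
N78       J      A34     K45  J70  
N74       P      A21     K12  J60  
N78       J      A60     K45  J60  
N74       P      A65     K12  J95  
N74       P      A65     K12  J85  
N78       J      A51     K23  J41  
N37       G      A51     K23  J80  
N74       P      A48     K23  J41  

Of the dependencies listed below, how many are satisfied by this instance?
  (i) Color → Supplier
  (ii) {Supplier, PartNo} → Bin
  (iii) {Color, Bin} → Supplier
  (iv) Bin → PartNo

3

(i) Color → Supplier: every LHS value maps to a single RHS value — holds.
(ii) {Supplier, PartNo} → Bin: every LHS value maps to a single RHS value — holds.
(iii) {Color, Bin} → Supplier: every LHS value maps to a single RHS value — holds.
(iv) Bin → PartNo: Bin=K12: 5 rows → PartNo takes values {A21, A65} — violation; Bin=K23: 4 rows → PartNo takes values {A51, A48} — violation; Bin=K45: 2 rows → PartNo takes values {A34, A60} — violation — fails.
3 of the 4 dependencies hold.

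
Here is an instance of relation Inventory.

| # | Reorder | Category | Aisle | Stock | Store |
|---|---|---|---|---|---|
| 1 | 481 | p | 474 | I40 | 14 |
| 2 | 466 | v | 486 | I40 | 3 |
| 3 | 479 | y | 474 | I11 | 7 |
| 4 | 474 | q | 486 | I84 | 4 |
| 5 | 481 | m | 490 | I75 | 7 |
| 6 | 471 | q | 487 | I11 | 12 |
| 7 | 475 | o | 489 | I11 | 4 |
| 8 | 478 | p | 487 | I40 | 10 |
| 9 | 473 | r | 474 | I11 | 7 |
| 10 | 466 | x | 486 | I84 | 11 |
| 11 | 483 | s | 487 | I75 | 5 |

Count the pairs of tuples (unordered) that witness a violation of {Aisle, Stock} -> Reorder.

(Aisle=474, Stock=I11): violating pairs (3,9) — 1 pair.
(Aisle=486, Stock=I84): violating pairs (4,10) — 1 pair.

2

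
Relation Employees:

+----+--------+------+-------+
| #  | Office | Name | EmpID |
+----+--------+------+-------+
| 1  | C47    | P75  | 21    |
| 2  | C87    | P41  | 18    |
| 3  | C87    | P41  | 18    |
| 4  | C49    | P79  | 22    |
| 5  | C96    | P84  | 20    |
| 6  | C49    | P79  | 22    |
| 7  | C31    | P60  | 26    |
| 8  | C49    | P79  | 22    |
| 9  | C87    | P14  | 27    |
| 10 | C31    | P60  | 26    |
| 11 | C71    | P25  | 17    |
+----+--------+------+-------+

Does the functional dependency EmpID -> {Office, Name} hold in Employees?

EmpID=21: row 1 → {Office,Name} = (C47, P75) ✓
EmpID=18: rows 2, 3 → {Office,Name} = (C87, P41), (C87, P41) ✓
EmpID=22: rows 4, 6, 8 → {Office,Name} = (C49, P79), (C49, P79), (C49, P79) ✓
EmpID=20: row 5 → {Office,Name} = (C96, P84) ✓
EmpID=26: rows 7, 10 → {Office,Name} = (C31, P60), (C31, P60) ✓
EmpID=27: row 9 → {Office,Name} = (C87, P14) ✓
EmpID=17: row 11 → {Office,Name} = (C71, P25) ✓
Every EmpID value is associated with a single {Office, Name} value, so EmpID -> {Office, Name} holds.

Yes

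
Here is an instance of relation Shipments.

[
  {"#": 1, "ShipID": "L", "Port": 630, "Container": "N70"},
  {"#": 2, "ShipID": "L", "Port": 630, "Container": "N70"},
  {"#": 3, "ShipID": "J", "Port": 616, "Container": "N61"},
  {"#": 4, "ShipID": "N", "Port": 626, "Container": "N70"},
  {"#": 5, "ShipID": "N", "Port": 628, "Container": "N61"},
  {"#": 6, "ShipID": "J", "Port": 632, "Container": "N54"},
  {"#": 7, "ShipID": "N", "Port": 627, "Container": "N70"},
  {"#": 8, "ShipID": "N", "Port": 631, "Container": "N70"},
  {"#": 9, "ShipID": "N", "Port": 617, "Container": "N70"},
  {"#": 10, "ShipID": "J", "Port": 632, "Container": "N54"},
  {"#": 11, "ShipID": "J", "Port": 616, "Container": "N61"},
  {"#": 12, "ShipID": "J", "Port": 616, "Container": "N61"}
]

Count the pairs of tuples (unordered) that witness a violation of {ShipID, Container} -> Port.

(ShipID=L, Container=N70): all 2 rows agree on Port — 0 pairs.
(ShipID=J, Container=N61): all 3 rows agree on Port — 0 pairs.
(ShipID=N, Container=N70): violating pairs (4,7), (4,8), (4,9), (7,8), (7,9), (8,9) — 6 pairs.
(ShipID=J, Container=N54): all 2 rows agree on Port — 0 pairs.

6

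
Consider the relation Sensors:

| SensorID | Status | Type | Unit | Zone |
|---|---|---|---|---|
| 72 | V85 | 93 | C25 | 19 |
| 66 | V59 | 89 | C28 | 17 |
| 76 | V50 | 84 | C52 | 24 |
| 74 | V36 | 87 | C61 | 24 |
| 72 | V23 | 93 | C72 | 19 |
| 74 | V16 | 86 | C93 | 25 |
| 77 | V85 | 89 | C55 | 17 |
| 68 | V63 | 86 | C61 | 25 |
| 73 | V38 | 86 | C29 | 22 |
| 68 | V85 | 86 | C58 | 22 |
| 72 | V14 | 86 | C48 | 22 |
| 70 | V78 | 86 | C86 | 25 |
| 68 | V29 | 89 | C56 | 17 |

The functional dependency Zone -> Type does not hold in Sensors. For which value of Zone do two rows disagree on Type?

Zone=19: 2 rows → Type = 93, 93 ✓
Zone=17: 3 rows → Type = 89, 89, 89 ✓
Zone=24: 2 rows → Type takes values {84, 87} — violation
Zone=25: 3 rows → Type = 86, 86, 86 ✓
Zone=22: 3 rows → Type = 86, 86, 86 ✓
The only Zone value with inconsistent Type is Zone=24.

24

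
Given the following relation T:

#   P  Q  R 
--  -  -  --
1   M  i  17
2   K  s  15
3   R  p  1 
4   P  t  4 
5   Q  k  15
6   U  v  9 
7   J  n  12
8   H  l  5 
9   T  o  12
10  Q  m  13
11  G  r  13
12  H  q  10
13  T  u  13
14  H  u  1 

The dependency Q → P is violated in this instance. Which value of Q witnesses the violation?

Q=i: row 1 → P = M ✓
Q=s: row 2 → P = K ✓
Q=p: row 3 → P = R ✓
Q=t: row 4 → P = P ✓
Q=k: row 5 → P = Q ✓
Q=v: row 6 → P = U ✓
Q=n: row 7 → P = J ✓
Q=l: row 8 → P = H ✓
Q=o: row 9 → P = T ✓
Q=m: row 10 → P = Q ✓
Q=r: row 11 → P = G ✓
Q=q: row 12 → P = H ✓
Q=u: rows 13, 14 → P takes values {T, H} — violation
The only Q value with inconsistent P is Q=u.

u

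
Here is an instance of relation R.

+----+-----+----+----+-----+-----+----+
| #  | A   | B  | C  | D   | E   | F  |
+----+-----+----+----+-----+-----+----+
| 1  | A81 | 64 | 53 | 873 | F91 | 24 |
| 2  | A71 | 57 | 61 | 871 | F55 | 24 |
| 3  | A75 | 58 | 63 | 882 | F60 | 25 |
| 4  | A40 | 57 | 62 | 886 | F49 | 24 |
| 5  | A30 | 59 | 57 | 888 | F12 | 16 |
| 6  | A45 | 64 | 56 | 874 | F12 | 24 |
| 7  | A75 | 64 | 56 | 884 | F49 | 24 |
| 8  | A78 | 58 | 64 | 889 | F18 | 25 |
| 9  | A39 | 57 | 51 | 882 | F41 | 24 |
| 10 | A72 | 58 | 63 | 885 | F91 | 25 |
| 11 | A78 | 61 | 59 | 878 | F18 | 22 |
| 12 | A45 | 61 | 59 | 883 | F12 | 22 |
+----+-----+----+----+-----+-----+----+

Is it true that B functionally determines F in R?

Yes

B=64: rows 1, 6, 7 → F = 24, 24, 24 ✓
B=57: rows 2, 4, 9 → F = 24, 24, 24 ✓
B=58: rows 3, 8, 10 → F = 25, 25, 25 ✓
B=59: row 5 → F = 16 ✓
B=61: rows 11, 12 → F = 22, 22 ✓
Every B value is associated with a single F value, so B -> F holds.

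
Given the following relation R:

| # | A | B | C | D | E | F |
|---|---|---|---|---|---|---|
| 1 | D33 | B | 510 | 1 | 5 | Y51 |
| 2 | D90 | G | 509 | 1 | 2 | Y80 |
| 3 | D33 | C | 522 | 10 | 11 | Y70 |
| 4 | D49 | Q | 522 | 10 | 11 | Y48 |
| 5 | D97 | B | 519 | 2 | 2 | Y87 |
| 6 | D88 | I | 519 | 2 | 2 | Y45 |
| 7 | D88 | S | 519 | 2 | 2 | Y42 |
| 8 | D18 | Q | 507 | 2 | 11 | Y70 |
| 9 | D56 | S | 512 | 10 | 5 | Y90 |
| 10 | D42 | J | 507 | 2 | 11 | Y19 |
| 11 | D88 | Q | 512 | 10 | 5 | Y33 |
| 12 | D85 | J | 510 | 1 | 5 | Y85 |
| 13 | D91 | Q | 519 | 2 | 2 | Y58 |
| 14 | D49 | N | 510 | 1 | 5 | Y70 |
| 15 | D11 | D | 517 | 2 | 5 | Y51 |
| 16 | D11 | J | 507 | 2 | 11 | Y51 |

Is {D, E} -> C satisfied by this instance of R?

(D=1, E=5): rows 1, 12, 14 → C = 510, 510, 510 ✓
(D=1, E=2): row 2 → C = 509 ✓
(D=10, E=11): rows 3, 4 → C = 522, 522 ✓
(D=2, E=2): rows 5, 6, 7, 13 → C = 519, 519, 519, 519 ✓
(D=2, E=11): rows 8, 10, 16 → C = 507, 507, 507 ✓
(D=10, E=5): rows 9, 11 → C = 512, 512 ✓
(D=2, E=5): row 15 → C = 517 ✓
Every {D, E} value is associated with a single C value, so {D, E} -> C holds.

Yes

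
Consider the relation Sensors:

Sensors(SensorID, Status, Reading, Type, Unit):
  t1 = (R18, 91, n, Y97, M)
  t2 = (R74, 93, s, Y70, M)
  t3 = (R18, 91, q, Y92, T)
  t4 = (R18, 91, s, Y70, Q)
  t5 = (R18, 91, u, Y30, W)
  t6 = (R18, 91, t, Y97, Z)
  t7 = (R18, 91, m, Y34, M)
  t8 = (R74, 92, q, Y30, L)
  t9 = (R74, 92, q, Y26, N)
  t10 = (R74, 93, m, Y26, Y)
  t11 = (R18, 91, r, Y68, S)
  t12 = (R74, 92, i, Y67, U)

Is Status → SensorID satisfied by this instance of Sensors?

Status=91: rows 1, 3, 4, 5, 6, 7, 11 → SensorID = R18, R18, R18, R18, R18, R18, R18 ✓
Status=93: rows 2, 10 → SensorID = R74, R74 ✓
Status=92: rows 8, 9, 12 → SensorID = R74, R74, R74 ✓
Every Status value is associated with a single SensorID value, so Status → SensorID holds.

Yes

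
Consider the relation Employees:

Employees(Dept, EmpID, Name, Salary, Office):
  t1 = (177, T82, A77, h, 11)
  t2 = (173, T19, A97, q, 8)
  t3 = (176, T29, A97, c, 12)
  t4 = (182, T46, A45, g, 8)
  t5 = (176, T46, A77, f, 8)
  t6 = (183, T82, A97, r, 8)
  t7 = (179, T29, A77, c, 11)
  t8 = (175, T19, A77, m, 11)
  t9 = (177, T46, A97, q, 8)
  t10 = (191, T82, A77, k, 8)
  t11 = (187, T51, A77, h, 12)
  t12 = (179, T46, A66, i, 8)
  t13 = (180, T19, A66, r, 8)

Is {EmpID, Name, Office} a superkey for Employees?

Yes

All 13 rows have distinct {EmpID, Name, Office} values, so {EmpID, Name, Office} → (all attributes) holds and {EmpID, Name, Office} is a superkey.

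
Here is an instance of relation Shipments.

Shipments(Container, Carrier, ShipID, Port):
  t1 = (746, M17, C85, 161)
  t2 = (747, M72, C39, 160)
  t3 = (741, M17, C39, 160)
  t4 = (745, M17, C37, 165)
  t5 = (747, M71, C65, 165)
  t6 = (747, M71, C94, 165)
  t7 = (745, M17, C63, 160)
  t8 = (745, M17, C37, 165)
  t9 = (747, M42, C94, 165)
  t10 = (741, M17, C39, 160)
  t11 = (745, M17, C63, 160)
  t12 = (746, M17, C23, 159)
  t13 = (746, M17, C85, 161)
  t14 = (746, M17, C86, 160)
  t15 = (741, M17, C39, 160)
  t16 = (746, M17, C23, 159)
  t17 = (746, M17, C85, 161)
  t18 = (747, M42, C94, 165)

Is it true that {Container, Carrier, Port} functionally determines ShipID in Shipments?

No

(Container=746, Carrier=M17, Port=161): rows 1, 13, 17 → ShipID = C85, C85, C85 ✓
(Container=747, Carrier=M72, Port=160): row 2 → ShipID = C39 ✓
(Container=741, Carrier=M17, Port=160): rows 3, 10, 15 → ShipID = C39, C39, C39 ✓
(Container=745, Carrier=M17, Port=165): rows 4, 8 → ShipID = C37, C37 ✓
(Container=747, Carrier=M71, Port=165): rows 5, 6 → ShipID takes values {C65, C94} — violation
(Container=745, Carrier=M17, Port=160): rows 7, 11 → ShipID = C63, C63 ✓
(Container=747, Carrier=M42, Port=165): rows 9, 18 → ShipID = C94, C94 ✓
(Container=746, Carrier=M17, Port=159): rows 12, 16 → ShipID = C23, C23 ✓
(Container=746, Carrier=M17, Port=160): row 14 → ShipID = C86 ✓
Two rows agree on {Container, Carrier, Port} but differ on ShipID, so {Container, Carrier, Port} -> ShipID does not hold.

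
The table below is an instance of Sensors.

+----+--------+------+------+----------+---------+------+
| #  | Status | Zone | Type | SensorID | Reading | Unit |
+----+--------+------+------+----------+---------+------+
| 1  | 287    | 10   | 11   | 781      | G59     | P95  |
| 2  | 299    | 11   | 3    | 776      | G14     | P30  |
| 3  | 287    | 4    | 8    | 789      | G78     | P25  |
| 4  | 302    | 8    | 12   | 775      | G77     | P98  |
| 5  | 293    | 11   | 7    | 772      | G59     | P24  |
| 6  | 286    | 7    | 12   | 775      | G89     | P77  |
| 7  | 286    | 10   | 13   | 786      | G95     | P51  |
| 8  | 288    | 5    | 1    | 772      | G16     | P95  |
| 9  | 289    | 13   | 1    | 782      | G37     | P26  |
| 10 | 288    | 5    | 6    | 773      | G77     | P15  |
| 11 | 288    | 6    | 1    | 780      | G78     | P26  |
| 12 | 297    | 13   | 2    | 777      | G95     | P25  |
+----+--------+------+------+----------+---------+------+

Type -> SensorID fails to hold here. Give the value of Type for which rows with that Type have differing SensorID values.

Type=11: row 1 → SensorID = 781 ✓
Type=3: row 2 → SensorID = 776 ✓
Type=8: row 3 → SensorID = 789 ✓
Type=12: rows 4, 6 → SensorID = 775, 775 ✓
Type=7: row 5 → SensorID = 772 ✓
Type=13: row 7 → SensorID = 786 ✓
Type=1: rows 8, 9, 11 → SensorID takes values {772, 782, 780} — violation
Type=6: row 10 → SensorID = 773 ✓
Type=2: row 12 → SensorID = 777 ✓
The only Type value with inconsistent SensorID is Type=1.

1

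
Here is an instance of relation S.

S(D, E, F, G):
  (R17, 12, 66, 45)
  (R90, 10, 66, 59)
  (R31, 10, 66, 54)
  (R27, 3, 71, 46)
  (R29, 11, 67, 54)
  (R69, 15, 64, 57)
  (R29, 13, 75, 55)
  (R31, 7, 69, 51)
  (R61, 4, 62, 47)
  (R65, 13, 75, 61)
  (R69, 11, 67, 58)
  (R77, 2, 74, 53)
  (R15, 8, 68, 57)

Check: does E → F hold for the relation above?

E=12: 1 row → F = 66 ✓
E=10: 2 rows → F = 66, 66 ✓
E=3: 1 row → F = 71 ✓
E=11: 2 rows → F = 67, 67 ✓
E=15: 1 row → F = 64 ✓
E=13: 2 rows → F = 75, 75 ✓
E=7: 1 row → F = 69 ✓
E=4: 1 row → F = 62 ✓
E=2: 1 row → F = 74 ✓
E=8: 1 row → F = 68 ✓
Every E value is associated with a single F value, so E → F holds.

Yes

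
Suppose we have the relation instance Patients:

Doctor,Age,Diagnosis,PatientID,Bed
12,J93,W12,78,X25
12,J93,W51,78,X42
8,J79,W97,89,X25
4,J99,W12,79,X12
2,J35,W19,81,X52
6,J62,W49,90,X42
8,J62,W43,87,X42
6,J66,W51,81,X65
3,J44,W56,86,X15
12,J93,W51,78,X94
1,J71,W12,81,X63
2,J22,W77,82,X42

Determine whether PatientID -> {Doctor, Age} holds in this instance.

No

PatientID=78: 3 rows → {Doctor,Age} = (12, J93), (12, J93), (12, J93) ✓
PatientID=89: 1 row → {Doctor,Age} = (8, J79) ✓
PatientID=79: 1 row → {Doctor,Age} = (4, J99) ✓
PatientID=81: 3 rows → {Doctor,Age} takes values {(2, J35), (6, J66), (1, J71)} — violation
PatientID=90: 1 row → {Doctor,Age} = (6, J62) ✓
PatientID=87: 1 row → {Doctor,Age} = (8, J62) ✓
PatientID=86: 1 row → {Doctor,Age} = (3, J44) ✓
PatientID=82: 1 row → {Doctor,Age} = (2, J22) ✓
Two rows agree on PatientID but differ on {Doctor, Age}, so PatientID -> {Doctor, Age} does not hold.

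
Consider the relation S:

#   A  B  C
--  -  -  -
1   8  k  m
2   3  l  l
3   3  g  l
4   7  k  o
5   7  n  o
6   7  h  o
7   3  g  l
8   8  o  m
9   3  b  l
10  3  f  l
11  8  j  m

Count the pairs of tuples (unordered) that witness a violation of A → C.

0

A=8: all 3 rows agree on C — 0 pairs.
A=3: all 5 rows agree on C — 0 pairs.
A=7: all 3 rows agree on C — 0 pairs.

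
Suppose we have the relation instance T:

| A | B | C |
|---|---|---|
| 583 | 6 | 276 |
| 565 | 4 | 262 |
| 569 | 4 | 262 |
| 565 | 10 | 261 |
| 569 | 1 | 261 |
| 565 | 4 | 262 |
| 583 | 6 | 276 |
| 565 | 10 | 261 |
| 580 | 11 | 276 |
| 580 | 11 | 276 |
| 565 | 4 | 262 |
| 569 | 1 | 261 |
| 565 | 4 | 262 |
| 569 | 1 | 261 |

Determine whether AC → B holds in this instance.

(A=583, C=276): 2 rows → B = 6, 6 ✓
(A=565, C=262): 4 rows → B = 4, 4, 4, 4 ✓
(A=569, C=262): 1 row → B = 4 ✓
(A=565, C=261): 2 rows → B = 10, 10 ✓
(A=569, C=261): 3 rows → B = 1, 1, 1 ✓
(A=580, C=276): 2 rows → B = 11, 11 ✓
Every AC value is associated with a single B value, so AC → B holds.

Yes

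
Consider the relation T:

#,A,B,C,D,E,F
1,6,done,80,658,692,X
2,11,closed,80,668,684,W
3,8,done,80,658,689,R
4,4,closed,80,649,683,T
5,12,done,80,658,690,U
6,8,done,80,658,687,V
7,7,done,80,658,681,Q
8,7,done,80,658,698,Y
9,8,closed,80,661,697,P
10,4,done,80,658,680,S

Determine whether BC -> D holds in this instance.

(B=done, C=80): rows 1, 3, 5, 6, 7, 8, 10 → D = 658, 658, 658, 658, 658, 658, 658 ✓
(B=closed, C=80): rows 2, 4, 9 → D takes values {668, 649, 661} — violation
Two rows agree on BC but differ on D, so BC -> D does not hold.

No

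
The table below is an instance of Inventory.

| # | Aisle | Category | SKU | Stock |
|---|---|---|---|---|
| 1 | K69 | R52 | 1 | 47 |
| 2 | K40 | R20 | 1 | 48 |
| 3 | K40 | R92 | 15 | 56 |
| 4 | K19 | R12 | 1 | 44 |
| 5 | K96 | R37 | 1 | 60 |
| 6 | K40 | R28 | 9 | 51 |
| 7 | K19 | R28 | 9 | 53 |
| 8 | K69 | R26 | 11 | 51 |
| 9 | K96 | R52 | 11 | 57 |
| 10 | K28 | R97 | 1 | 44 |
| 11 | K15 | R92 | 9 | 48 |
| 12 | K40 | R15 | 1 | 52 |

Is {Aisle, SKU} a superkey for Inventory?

No

Rows 2 and 12 have the same {Aisle, SKU} value (Aisle=K40, SKU=1) but are distinct tuples, so {Aisle, SKU} does not determine every attribute — not a superkey.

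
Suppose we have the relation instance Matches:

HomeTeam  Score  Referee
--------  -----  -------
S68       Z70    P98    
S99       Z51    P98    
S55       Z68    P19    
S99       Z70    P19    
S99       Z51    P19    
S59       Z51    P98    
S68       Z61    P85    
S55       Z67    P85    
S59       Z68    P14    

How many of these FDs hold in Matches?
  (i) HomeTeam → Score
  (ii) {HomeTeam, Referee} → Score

(i) HomeTeam → Score: HomeTeam=S68: 2 rows → Score takes values {Z70, Z61} — violation; HomeTeam=S99: 3 rows → Score takes values {Z51, Z70} — violation; HomeTeam=S55: 2 rows → Score takes values {Z68, Z67} — violation; HomeTeam=S59: 2 rows → Score takes values {Z51, Z68} — violation — fails.
(ii) {HomeTeam, Referee} → Score: (HomeTeam=S99, Referee=P19): 2 rows → Score takes values {Z70, Z51} — violation — fails.
None of the 2 dependencies hold.

0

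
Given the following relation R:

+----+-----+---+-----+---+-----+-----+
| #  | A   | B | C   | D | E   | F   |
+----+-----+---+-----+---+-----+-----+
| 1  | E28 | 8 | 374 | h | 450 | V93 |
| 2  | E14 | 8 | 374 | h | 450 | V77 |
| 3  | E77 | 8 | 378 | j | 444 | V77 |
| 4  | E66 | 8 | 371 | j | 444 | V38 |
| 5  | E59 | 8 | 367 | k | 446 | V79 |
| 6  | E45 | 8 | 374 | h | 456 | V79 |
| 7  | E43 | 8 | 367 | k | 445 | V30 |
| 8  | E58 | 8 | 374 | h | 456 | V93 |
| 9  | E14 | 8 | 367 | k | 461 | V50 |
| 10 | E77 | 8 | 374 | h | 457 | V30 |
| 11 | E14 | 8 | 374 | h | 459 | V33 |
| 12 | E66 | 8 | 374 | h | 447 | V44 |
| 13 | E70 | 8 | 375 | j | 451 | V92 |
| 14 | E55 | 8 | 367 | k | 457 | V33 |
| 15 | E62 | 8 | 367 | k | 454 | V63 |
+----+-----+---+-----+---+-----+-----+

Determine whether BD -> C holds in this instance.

No

(B=8, D=h): rows 1, 2, 6, 8, 10, 11, 12 → C = 374, 374, 374, 374, 374, 374, 374 ✓
(B=8, D=j): rows 3, 4, 13 → C takes values {378, 371, 375} — violation
(B=8, D=k): rows 5, 7, 9, 14, 15 → C = 367, 367, 367, 367, 367 ✓
Two rows agree on BD but differ on C, so BD -> C does not hold.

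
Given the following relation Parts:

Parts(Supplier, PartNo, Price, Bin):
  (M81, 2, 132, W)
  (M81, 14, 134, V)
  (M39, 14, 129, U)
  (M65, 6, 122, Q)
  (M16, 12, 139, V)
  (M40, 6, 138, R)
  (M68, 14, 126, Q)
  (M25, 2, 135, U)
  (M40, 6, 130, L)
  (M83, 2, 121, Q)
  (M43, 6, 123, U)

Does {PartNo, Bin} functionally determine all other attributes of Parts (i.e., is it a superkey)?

All 11 rows have distinct {PartNo, Bin} values, so {PartNo, Bin} → (all attributes) holds and {PartNo, Bin} is a superkey.

Yes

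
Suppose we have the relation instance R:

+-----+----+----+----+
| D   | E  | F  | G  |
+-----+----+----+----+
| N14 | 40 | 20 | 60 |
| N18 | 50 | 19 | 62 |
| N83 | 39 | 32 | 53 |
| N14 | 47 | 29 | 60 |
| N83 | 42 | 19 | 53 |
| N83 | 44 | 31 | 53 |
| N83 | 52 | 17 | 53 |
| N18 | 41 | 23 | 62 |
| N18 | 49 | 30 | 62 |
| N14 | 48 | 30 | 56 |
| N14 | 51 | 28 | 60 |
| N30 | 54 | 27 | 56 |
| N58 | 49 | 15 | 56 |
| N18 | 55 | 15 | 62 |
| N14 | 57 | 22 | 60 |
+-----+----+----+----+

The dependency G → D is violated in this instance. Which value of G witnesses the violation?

G=60: 4 rows → D = N14, N14, N14, N14 ✓
G=62: 4 rows → D = N18, N18, N18, N18 ✓
G=53: 4 rows → D = N83, N83, N83, N83 ✓
G=56: 3 rows → D takes values {N14, N30, N58} — violation
The only G value with inconsistent D is G=56.

56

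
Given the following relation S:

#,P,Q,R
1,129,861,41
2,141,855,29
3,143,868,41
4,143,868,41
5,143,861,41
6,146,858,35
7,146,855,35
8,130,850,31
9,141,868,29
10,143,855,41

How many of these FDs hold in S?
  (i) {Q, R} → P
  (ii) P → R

(i) {Q, R} → P: (Q=861, R=41): rows 1, 5 → P takes values {129, 143} — violation — fails.
(ii) P → R: every LHS value maps to a single RHS value — holds.
1 of the 2 dependencies holds.

1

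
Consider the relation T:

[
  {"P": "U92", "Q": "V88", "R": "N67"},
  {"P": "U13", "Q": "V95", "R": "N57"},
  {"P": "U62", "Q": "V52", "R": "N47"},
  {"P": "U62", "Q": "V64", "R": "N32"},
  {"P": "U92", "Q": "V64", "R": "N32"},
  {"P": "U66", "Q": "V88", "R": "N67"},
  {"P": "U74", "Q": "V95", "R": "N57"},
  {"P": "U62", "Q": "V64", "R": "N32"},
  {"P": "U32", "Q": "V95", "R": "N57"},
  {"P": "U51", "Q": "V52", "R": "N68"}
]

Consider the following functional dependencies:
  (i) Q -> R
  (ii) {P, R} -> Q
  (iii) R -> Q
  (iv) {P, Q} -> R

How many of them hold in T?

(i) Q -> R: Q=V52: 2 rows → R takes values {N47, N68} — violation — fails.
(ii) {P, R} -> Q: every LHS value maps to a single RHS value — holds.
(iii) R -> Q: every LHS value maps to a single RHS value — holds.
(iv) {P, Q} -> R: every LHS value maps to a single RHS value — holds.
3 of the 4 dependencies hold.

3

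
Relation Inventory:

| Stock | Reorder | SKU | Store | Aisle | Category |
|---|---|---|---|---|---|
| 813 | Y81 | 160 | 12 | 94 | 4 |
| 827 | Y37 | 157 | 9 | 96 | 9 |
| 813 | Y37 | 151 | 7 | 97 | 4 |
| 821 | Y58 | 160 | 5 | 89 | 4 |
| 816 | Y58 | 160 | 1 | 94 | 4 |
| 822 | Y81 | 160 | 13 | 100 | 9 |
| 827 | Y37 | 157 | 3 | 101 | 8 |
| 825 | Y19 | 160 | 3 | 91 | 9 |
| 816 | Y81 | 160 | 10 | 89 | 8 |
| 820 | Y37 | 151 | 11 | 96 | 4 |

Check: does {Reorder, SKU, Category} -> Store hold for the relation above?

No

(Reorder=Y81, SKU=160, Category=4): 1 row → Store = 12 ✓
(Reorder=Y37, SKU=157, Category=9): 1 row → Store = 9 ✓
(Reorder=Y37, SKU=151, Category=4): 2 rows → Store takes values {7, 11} — violation
(Reorder=Y58, SKU=160, Category=4): 2 rows → Store takes values {5, 1} — violation
(Reorder=Y81, SKU=160, Category=9): 1 row → Store = 13 ✓
(Reorder=Y37, SKU=157, Category=8): 1 row → Store = 3 ✓
(Reorder=Y19, SKU=160, Category=9): 1 row → Store = 3 ✓
(Reorder=Y81, SKU=160, Category=8): 1 row → Store = 10 ✓
Two rows agree on {Reorder, SKU, Category} but differ on Store, so {Reorder, SKU, Category} -> Store does not hold.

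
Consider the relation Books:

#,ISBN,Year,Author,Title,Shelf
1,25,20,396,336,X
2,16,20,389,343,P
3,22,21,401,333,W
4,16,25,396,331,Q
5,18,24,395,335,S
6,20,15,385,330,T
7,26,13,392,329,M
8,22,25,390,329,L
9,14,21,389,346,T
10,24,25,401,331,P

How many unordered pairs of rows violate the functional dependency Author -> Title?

Author=396: violating pairs (1,4) — 1 pair.
Author=389: violating pairs (2,9) — 1 pair.
Author=401: violating pairs (3,10) — 1 pair.

3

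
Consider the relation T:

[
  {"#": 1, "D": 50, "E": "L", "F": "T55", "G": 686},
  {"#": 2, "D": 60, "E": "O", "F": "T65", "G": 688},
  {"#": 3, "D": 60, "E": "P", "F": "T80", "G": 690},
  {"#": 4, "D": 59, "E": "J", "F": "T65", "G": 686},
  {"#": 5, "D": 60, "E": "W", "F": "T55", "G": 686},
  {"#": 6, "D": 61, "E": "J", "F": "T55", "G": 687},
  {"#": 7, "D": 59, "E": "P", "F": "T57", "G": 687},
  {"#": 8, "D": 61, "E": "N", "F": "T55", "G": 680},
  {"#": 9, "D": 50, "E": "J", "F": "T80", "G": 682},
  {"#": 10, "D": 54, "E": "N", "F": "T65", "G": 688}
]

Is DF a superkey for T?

No

Rows 6 and 8 have the same DF value (D=61, F=T55) but are distinct tuples, so DF does not determine every attribute — not a superkey.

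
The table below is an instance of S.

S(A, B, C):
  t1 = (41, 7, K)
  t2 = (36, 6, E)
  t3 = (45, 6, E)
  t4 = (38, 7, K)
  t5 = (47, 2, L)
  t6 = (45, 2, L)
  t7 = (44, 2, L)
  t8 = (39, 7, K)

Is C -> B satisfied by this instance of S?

Yes

C=K: rows 1, 4, 8 → B = 7, 7, 7 ✓
C=E: rows 2, 3 → B = 6, 6 ✓
C=L: rows 5, 6, 7 → B = 2, 2, 2 ✓
Every C value is associated with a single B value, so C -> B holds.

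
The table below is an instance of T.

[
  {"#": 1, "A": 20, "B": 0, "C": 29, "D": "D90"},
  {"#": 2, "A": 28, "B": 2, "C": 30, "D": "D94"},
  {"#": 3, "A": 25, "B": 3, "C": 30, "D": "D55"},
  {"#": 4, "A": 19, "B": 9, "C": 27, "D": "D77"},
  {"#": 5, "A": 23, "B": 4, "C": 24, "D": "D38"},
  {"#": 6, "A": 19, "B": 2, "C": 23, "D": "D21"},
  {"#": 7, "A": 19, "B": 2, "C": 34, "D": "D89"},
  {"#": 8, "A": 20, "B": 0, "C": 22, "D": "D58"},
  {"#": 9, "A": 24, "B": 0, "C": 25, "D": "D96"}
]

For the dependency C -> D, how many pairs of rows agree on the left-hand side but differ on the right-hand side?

1

C=30: violating pairs (2,3) — 1 pair.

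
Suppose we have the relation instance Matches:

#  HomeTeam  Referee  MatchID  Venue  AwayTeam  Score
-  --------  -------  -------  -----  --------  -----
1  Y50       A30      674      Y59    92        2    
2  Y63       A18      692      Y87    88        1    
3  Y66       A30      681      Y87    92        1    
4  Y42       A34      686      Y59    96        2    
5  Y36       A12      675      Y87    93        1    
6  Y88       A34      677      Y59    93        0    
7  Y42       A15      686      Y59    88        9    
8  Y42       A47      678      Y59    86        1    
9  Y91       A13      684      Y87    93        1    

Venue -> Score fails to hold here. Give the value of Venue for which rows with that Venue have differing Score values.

Venue=Y59: rows 1, 4, 6, 7, 8 → Score takes values {2, 0, 9, 1} — violation
Venue=Y87: rows 2, 3, 5, 9 → Score = 1, 1, 1, 1 ✓
The only Venue value with inconsistent Score is Venue=Y59.

Y59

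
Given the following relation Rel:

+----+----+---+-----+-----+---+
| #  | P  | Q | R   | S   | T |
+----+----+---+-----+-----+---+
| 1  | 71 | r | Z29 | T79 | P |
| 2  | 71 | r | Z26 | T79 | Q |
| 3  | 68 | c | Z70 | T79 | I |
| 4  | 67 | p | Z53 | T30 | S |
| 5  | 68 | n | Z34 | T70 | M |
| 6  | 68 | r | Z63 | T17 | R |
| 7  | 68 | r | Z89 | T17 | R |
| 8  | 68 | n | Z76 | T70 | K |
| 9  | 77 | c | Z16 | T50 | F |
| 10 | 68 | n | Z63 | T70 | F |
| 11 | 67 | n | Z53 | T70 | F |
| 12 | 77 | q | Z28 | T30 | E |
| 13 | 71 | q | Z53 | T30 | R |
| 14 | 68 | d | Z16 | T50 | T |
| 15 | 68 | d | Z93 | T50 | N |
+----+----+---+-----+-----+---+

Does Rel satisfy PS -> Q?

(P=71, S=T79): rows 1, 2 → Q = r, r ✓
(P=68, S=T79): row 3 → Q = c ✓
(P=67, S=T30): row 4 → Q = p ✓
(P=68, S=T70): rows 5, 8, 10 → Q = n, n, n ✓
(P=68, S=T17): rows 6, 7 → Q = r, r ✓
(P=77, S=T50): row 9 → Q = c ✓
(P=67, S=T70): row 11 → Q = n ✓
(P=77, S=T30): row 12 → Q = q ✓
(P=71, S=T30): row 13 → Q = q ✓
(P=68, S=T50): rows 14, 15 → Q = d, d ✓
Every PS value is associated with a single Q value, so PS -> Q holds.

Yes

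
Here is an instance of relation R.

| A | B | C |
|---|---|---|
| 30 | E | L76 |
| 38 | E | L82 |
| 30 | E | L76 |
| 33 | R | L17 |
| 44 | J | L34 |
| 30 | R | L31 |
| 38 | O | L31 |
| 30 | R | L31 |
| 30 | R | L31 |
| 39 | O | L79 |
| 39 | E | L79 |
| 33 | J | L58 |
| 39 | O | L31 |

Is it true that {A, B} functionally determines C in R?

(A=30, B=E): 2 rows → C = L76, L76 ✓
(A=38, B=E): 1 row → C = L82 ✓
(A=33, B=R): 1 row → C = L17 ✓
(A=44, B=J): 1 row → C = L34 ✓
(A=30, B=R): 3 rows → C = L31, L31, L31 ✓
(A=38, B=O): 1 row → C = L31 ✓
(A=39, B=O): 2 rows → C takes values {L79, L31} — violation
(A=39, B=E): 1 row → C = L79 ✓
(A=33, B=J): 1 row → C = L58 ✓
Two rows agree on {A, B} but differ on C, so {A, B} → C does not hold.

No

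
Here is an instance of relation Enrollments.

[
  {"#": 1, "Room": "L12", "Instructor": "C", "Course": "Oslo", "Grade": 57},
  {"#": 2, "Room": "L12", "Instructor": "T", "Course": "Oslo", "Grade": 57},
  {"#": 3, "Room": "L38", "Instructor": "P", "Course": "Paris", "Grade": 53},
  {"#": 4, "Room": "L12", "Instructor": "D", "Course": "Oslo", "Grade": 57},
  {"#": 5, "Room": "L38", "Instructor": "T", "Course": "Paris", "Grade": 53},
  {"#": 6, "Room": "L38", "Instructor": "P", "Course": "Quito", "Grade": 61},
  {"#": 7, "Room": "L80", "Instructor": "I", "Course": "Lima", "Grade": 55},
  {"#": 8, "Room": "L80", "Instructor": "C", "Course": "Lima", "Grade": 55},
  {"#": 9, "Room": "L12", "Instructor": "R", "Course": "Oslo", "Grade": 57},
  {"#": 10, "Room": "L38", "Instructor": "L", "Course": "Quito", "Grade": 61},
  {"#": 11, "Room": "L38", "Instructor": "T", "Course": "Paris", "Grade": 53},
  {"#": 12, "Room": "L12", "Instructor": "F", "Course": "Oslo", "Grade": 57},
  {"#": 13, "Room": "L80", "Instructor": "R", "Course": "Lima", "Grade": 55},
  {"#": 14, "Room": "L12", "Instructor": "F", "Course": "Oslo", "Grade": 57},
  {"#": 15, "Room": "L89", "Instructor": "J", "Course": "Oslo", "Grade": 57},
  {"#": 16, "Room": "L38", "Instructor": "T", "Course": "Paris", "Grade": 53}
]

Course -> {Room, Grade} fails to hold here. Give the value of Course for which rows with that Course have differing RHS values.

Course=Oslo: rows 1, 2, 4, 9, 12, 14, 15 → {Room,Grade} takes values {(L12, 57), (L89, 57)} — violation
Course=Paris: rows 3, 5, 11, 16 → {Room,Grade} = (L38, 53), (L38, 53), (L38, 53), (L38, 53) ✓
Course=Quito: rows 6, 10 → {Room,Grade} = (L38, 61), (L38, 61) ✓
Course=Lima: rows 7, 8, 13 → {Room,Grade} = (L80, 55), (L80, 55), (L80, 55) ✓
The only Course value with inconsistent RHS is Course=Oslo.

Oslo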